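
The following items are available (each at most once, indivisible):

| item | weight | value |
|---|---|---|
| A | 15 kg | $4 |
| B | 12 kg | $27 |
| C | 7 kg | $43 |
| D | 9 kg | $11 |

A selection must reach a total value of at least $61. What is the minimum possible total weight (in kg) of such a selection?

Subsets with value ≥ 61, sorted by total weight:
- B+C: weight 19, value 70
- B+C+D: weight 28, value 81
Minimum weight: 19 kg.

19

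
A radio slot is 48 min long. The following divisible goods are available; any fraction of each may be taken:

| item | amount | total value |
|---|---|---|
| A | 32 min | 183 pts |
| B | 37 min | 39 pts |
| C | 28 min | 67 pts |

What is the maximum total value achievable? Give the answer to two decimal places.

221.29

Take in order of value per unit:
- A (183/32 per unit): all 32 → value 183, running total 183.00
- C (67/28 per unit): 16 of 28 → value 16×67/28 = 38.2857, running total 221.29
Total 221.29.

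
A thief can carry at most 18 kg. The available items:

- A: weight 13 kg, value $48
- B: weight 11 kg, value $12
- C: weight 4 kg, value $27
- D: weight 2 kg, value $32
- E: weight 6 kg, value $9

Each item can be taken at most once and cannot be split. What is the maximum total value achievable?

Check high-value combinations within 18 kg:
- A+D: weight 13+2=15, value 48+32=80
- A+C: weight 13+4=17, value 48+27=75
- B+C+D: weight 11+4+2=17, value 12+27+32=71
Best: $80.

$80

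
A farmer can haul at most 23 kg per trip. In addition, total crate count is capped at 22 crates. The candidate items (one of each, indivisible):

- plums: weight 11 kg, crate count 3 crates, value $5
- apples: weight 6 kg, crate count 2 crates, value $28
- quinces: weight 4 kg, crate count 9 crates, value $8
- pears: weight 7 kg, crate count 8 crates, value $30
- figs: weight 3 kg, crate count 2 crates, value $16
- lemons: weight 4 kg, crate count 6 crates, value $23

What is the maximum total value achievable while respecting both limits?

Feasible sets respecting both limits:
- apples+pears+figs+lemons: weight 20, crate count 18, value 97
- apples+quinces+pears+figs: weight 20, crate count 21, value 82
- apples+pears+lemons: weight 17, crate count 16, value 81
Best: $97.

$97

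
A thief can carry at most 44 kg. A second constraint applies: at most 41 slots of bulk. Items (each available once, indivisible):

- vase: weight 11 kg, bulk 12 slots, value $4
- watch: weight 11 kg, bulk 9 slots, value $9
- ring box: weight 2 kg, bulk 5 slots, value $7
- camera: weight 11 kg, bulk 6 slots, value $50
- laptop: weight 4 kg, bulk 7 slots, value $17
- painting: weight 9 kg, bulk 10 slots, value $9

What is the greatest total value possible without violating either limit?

$92

Feasible sets respecting both limits:
- watch+ring box+camera+laptop+painting: weight 37, bulk 37, value 92
- vase+watch+ring box+camera+laptop: weight 39, bulk 39, value 87
- vase+ring box+camera+laptop+painting: weight 37, bulk 40, value 87
Best: $92.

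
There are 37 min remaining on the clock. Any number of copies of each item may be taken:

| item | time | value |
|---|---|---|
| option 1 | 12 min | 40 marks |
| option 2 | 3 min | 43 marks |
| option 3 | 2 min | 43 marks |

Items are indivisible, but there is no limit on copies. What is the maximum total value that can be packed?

Best value-per-unit is option 3 at 43/2; filling with it alone gives 18×43 = 774.
Optimal mix: 1×option 2 + 17×option 3 → time 37, value 774.

774 marks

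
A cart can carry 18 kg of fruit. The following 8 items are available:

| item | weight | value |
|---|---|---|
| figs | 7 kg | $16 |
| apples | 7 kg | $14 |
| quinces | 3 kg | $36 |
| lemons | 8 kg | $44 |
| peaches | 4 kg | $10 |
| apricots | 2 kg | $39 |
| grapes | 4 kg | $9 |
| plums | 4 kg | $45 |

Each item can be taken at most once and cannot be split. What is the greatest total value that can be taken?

This is a 0/1 knapsack; check combinations near the capacity.
- quinces+lemons+apricots+plums: weight 3+8+2+4=17, value 36+44+39+45=164
- quinces+peaches+apricots+grapes+plums: weight 3+4+2+4+4=17, value 36+10+39+9+45=139
- lemons+peaches+apricots+plums: weight 8+4+2+4=18, value 44+10+39+45=138
- lemons+apricots+grapes+plums: weight 8+2+4+4=18, value 44+39+9+45=137
- figs+quinces+apricots+plums: weight 7+3+2+4=16, value 16+36+39+45=136
Best: $164.

$164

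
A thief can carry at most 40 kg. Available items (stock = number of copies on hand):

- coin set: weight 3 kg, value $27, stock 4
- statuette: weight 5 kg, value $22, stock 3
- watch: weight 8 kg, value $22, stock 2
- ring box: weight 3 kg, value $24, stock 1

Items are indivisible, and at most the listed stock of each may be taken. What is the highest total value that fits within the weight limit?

Best selections within weight 40 and stock limits:
- 4×coin set + 3×statuette + 1×watch + 1×ring box: weight 38, value 220
- 4×coin set + 3×statuette + 1×ring box: weight 30, value 198
Best: $220.

$220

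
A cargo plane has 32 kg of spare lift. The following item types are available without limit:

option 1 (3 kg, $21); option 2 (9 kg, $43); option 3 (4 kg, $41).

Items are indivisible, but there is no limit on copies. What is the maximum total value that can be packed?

$328

Best value-per-unit is option 3 at 41/4, and filling with it alone uses weight 8×4=32. No mix of the others beats 8×41 = 328.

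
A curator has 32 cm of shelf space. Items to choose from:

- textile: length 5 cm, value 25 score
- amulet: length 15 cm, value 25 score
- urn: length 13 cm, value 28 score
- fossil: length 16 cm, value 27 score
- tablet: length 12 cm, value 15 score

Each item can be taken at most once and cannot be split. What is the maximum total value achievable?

This is a 0/1 knapsack; check combinations near the capacity.
- textile+urn+tablet: length 5+13+12=30, value 25+28+15=68
- textile+amulet+tablet: length 5+15+12=32, value 25+25+15=65
- urn+fossil: length 13+16=29, value 28+27=55
- textile+urn: length 5+13=18, value 25+28=53
Best: 68 score.

68 score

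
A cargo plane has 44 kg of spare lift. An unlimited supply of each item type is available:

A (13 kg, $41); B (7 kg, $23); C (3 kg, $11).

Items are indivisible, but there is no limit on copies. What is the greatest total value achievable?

$156

Best value-per-unit is C at 11/3; filling with it alone gives 14×11 = 154.
Optimal mix: 2×B + 10×C → weight 44, value 156.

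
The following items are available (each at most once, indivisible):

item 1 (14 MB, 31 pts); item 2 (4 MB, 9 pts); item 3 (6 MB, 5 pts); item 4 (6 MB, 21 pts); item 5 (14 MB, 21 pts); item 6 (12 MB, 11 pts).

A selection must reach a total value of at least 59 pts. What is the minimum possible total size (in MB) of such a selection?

24

Subsets with value ≥ 59, sorted by total size:
- item 1+item 2+item 4: size 24, value 61
- item 1+item 2+item 3+item 4: size 30, value 66
Minimum size: 24 MB.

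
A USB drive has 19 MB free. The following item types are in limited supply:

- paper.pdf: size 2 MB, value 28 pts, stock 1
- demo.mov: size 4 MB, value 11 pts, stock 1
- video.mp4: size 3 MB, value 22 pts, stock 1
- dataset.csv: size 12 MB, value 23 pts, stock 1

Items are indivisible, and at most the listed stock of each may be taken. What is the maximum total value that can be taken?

Best selections within size 19 and stock limits:
- 1×paper.pdf + 1×video.mp4 + 1×dataset.csv: size 17, value 73
- 1×paper.pdf + 1×demo.mov + 1×dataset.csv: size 18, value 62
- 1×paper.pdf + 1×demo.mov + 1×video.mp4: size 9, value 61
Best: 73 pts.

73 pts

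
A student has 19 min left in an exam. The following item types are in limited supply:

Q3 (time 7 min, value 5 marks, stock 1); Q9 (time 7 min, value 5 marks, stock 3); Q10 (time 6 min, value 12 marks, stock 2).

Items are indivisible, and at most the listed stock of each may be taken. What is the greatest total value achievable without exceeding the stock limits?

Top feasible selections:
- 1×Q9 + 2×Q10: time 19, value 29
- 1×Q3 + 2×Q10: time 19, value 29
- 2×Q10: time 12, value 24
- 1×Q9 + 1×Q10: time 13, value 17
Best: 29 marks.

29 marks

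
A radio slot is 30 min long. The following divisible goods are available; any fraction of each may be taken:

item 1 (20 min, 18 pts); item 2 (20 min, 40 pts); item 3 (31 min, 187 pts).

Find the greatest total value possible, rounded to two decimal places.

180.97

Take in order of value per unit:
- item 3 (187/31 per unit): 30 of 31 → value 30×187/31 = 180.9677, running total 180.97
Total 180.97.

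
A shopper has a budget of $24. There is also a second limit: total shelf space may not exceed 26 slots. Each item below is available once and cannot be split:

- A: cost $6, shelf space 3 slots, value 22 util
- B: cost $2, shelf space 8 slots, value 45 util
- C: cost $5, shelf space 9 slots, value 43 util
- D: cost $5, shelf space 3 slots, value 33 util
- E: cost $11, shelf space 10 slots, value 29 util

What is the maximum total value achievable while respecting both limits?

Feasible sets respecting both limits:
- A+B+C+D: cost 18, shelf space 23, value 143
- A+B+D+E: cost 24, shelf space 24, value 129
- B+C+D: cost 12, shelf space 20, value 121
Best: 143 util.

143 util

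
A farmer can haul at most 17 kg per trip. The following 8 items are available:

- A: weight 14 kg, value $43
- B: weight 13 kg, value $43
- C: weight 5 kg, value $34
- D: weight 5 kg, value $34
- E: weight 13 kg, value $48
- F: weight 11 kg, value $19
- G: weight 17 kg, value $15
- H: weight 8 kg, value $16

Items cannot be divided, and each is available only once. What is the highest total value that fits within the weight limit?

Check high-value combinations within 17 kg:
- C+D: weight 5+5=10, value 34+34=68
- C+F: weight 5+11=16, value 34+19=53
- D+F: weight 5+11=16, value 34+19=53
- C+H: weight 5+8=13, value 34+16=50
Best: $68.

$68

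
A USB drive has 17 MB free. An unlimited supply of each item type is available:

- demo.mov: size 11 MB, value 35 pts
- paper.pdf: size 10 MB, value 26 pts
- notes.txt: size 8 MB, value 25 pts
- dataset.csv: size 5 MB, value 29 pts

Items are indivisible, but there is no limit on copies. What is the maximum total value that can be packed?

87 pts

Best value-per-unit is dataset.csv at 29/5, and filling with it alone uses size 3×5=15. No mix of the others beats 3×29 = 87.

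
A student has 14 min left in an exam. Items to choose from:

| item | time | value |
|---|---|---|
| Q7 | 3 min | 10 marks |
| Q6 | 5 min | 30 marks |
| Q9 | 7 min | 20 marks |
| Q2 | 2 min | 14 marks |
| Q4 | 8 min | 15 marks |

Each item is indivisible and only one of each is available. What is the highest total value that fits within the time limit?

Check high-value combinations within 14 min:
- Q6+Q9+Q2: time 5+7+2=14, value 30+20+14=64
- Q7+Q6+Q2: time 3+5+2=10, value 10+30+14=54
- Q6+Q9: time 5+7=12, value 30+20=50
Best: 64 marks.

64 marks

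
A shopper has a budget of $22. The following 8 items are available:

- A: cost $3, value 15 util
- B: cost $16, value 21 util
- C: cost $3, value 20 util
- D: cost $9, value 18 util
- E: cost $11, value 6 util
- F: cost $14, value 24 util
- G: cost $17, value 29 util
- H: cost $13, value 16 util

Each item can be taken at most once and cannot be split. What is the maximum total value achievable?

Check high-value combinations within $22:
- A+C+F: cost 3+3+14=20, value 15+20+24=59
- A+B+C: cost 3+16+3=22, value 15+21+20=56
- A+C+D: cost 3+3+9=15, value 15+20+18=53
- A+C+H: cost 3+3+13=19, value 15+20+16=51
Best: 59 util.

59 util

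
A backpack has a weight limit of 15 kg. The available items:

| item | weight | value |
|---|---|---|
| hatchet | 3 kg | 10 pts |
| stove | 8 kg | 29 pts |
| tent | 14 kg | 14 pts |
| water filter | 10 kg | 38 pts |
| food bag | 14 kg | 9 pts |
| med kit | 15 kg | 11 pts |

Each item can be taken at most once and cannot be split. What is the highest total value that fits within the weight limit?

Check high-value combinations within 15 kg:
- hatchet+water filter: weight 3+10=13, value 10+38=48
- hatchet+stove: weight 3+8=11, value 10+29=39
- water filter: weight 10, value 38
Best: 48 pts.

48 pts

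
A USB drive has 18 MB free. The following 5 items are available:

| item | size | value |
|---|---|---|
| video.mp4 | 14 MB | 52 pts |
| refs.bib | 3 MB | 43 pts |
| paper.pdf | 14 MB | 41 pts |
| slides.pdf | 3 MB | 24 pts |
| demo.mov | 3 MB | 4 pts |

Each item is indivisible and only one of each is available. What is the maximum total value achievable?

95 pts

Check high-value combinations within 18 MB:
- video.mp4+refs.bib: size 14+3=17, value 52+43=95
- refs.bib+paper.pdf: size 3+14=17, value 43+41=84
- video.mp4+slides.pdf: size 14+3=17, value 52+24=76
- refs.bib+slides.pdf+demo.mov: size 3+3+3=9, value 43+24+4=71
- refs.bib+slides.pdf: size 3+3=6, value 43+24=67
Best: 95 pts.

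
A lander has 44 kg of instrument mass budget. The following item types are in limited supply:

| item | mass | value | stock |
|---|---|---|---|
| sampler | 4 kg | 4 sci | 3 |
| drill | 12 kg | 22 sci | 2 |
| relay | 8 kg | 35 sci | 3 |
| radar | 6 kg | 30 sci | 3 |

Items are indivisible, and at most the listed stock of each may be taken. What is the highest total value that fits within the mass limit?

195 sci

Top feasible selections:
- 3×relay + 3×radar: mass 42, value 195
- 2×sampler + 3×relay + 2×radar: mass 44, value 173
- 1×sampler + 3×relay + 2×radar: mass 40, value 169
Best: 195 sci.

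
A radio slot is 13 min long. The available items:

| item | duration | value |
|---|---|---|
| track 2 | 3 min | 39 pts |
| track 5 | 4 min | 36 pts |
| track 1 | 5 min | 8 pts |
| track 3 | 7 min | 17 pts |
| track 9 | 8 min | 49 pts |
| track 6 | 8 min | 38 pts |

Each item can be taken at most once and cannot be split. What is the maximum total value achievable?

Check high-value combinations within 13 min:
- track 2+track 9: duration 3+8=11, value 39+49=88
- track 5+track 9: duration 4+8=12, value 36+49=85
- track 2+track 5+track 1: duration 3+4+5=12, value 39+36+8=83
- track 2+track 6: duration 3+8=11, value 39+38=77
- track 2+track 5: duration 3+4=7, value 39+36=75
Best: 88 pts.

88 pts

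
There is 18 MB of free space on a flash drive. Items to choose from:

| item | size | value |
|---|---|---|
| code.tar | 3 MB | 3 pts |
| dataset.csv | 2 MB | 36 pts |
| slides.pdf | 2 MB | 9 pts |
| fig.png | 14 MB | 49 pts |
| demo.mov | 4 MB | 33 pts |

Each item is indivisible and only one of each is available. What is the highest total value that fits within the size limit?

94 pts

Check high-value combinations within 18 MB:
- dataset.csv+slides.pdf+fig.png: size 2+2+14=18, value 36+9+49=94
- dataset.csv+fig.png: size 2+14=16, value 36+49=85
- fig.png+demo.mov: size 14+4=18, value 49+33=82
Best: 94 pts.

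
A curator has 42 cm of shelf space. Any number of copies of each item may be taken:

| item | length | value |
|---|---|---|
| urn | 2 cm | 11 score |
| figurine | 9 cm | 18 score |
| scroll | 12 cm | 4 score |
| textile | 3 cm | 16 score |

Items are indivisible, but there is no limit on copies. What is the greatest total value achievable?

231 score

Best value-per-unit is urn at 11/2, and filling with it alone uses length 21×2=42. No mix of the others beats 21×11 = 231.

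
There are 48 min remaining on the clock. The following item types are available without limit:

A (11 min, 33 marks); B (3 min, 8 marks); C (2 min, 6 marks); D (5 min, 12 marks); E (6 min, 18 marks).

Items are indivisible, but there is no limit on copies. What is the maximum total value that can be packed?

Best value-per-unit is A at 33/11; filling with it alone gives 4×33 = 132.
Optimal mix: 4×A + 2×C → time 48, value 144.

144 marks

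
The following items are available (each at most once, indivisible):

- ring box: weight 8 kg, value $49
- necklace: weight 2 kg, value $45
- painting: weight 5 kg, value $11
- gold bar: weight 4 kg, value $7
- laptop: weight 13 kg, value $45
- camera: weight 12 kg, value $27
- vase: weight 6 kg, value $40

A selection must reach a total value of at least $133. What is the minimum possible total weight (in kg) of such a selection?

Subsets with value ≥ 133, sorted by total weight:
- ring box+necklace+vase: weight 16, value 134
- ring box+necklace+gold bar+vase: weight 20, value 141
- ring box+necklace+painting+vase: weight 21, value 145
Minimum weight: 16 kg.

16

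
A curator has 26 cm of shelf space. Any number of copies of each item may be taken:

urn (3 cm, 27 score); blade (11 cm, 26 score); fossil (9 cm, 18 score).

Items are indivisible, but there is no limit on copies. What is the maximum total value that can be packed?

216 score

Best value-per-unit is urn at 27/3, and filling with it alone uses length 8×3=24. No mix of the others beats 8×27 = 216.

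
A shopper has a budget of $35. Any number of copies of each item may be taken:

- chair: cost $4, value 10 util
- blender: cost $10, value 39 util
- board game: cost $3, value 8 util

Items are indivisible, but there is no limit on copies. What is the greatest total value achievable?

Best value-per-unit is blender at 39/10; filling with it alone gives 3×39 = 117.
Optimal mix: 1×chair + 3×blender → cost 34, value 127.

127 util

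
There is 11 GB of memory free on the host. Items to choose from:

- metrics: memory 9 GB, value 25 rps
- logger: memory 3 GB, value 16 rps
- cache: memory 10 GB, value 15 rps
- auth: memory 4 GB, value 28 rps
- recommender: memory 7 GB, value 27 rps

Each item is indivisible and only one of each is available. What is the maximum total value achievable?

Check high-value combinations within 11 GB:
- auth+recommender: memory 4+7=11, value 28+27=55
- logger+auth: memory 3+4=7, value 16+28=44
- logger+recommender: memory 3+7=10, value 16+27=43
Best: 55 rps.

55 rps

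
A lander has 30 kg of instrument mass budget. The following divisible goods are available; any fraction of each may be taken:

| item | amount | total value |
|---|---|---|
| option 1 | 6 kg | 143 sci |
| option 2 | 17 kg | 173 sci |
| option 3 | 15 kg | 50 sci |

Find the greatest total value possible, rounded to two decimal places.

339.33

Take in order of value per unit:
- option 1 (143/6 per unit): all 6 → value 143, running total 143.00
- option 2 (173/17 per unit): all 17 → value 173, running total 316.00
- option 3 (50/15 per unit): 7 of 15 → value 7×50/15 = 23.3333, running total 339.33
Total 339.33.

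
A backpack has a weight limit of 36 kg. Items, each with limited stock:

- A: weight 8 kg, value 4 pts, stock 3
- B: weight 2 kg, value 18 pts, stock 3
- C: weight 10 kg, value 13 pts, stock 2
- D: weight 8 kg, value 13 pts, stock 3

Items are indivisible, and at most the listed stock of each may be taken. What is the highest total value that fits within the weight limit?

93 pts

Top feasible selections:
- 3×B + 3×D: weight 30, value 93
- 3×B + 1×C + 2×D: weight 32, value 93
- 3×B + 2×C + 1×D: weight 34, value 93
- 1×A + 3×B + 2×D: weight 30, value 84
Best: 93 pts.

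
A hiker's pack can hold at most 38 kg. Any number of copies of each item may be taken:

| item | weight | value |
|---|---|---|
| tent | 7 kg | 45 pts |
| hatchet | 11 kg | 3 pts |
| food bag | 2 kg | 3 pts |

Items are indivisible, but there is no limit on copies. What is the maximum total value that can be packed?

Best value-per-unit is tent at 45/7; filling with it alone gives 5×45 = 225.
Optimal mix: 5×tent + 1×food bag → weight 37, value 228.

228 pts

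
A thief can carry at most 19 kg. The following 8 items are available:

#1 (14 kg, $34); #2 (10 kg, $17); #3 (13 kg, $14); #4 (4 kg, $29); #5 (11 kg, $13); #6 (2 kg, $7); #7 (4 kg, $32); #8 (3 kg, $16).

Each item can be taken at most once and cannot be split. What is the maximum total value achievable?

$84

Check high-value combinations within 19 kg:
- #4+#6+#7+#8: weight 4+2+4+3=13, value 29+7+32+16=84
- #2+#4+#7: weight 10+4+4=18, value 17+29+32=78
- #4+#7+#8: weight 4+4+3=11, value 29+32+16=77
Best: $84.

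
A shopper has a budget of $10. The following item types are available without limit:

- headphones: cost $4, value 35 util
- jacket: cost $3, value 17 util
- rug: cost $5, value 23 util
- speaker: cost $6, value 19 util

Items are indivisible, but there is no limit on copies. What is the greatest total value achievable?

70 util

Best value-per-unit is headphones at 35/4, and filling with it alone uses cost 2×4=8. No mix of the others beats 2×35 = 70.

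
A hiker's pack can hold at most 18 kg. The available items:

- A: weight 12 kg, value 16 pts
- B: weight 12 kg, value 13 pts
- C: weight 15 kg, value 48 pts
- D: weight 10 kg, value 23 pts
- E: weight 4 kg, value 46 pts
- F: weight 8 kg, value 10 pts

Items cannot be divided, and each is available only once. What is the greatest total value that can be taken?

69 pts

Check high-value combinations within 18 kg:
- D+E: weight 10+4=14, value 23+46=69
- A+E: weight 12+4=16, value 16+46=62
- B+E: weight 12+4=16, value 13+46=59
Best: 69 pts.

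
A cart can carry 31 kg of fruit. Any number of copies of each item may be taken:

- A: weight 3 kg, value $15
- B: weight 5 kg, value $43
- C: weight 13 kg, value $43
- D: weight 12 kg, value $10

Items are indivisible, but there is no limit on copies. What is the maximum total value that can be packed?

$258

Best value-per-unit is B at 43/5, and filling with it alone uses weight 6×5=30. No mix of the others beats 6×43 = 258.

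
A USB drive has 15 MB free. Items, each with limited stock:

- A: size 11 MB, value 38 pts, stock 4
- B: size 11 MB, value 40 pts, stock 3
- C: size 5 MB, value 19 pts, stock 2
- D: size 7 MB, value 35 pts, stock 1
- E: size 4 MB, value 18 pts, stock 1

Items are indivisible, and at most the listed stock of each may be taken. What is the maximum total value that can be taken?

58 pts

Top feasible selections:
- 1×B + 1×E: size 15, value 58
- 2×C + 1×E: size 14, value 56
- 1×A + 1×E: size 15, value 56
- 1×C + 1×D: size 12, value 54
Best: 58 pts.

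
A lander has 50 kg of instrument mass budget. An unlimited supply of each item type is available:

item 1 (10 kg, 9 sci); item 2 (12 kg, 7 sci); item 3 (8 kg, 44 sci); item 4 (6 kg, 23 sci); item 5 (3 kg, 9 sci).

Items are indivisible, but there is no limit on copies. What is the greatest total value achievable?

264 sci

Best value-per-unit is item 3 at 44/8, and filling with it alone uses mass 6×8=48. No mix of the others beats 6×44 = 264.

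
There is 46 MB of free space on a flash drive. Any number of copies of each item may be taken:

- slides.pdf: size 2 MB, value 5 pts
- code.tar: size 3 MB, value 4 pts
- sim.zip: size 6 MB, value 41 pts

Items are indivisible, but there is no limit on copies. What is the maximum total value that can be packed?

297 pts

Best value-per-unit is sim.zip at 41/6; filling with it alone gives 7×41 = 287.
Optimal mix: 2×slides.pdf + 7×sim.zip → size 46, value 297.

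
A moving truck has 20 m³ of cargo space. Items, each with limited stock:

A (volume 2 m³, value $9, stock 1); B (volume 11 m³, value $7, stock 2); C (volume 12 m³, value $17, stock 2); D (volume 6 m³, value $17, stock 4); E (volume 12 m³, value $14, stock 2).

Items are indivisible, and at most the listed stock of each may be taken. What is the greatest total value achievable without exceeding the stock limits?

Top feasible selections:
- 1×A + 3×D: volume 20, value 60
- 3×D: volume 18, value 51
- 1×A + 2×D: volume 14, value 43
Best: $60.

$60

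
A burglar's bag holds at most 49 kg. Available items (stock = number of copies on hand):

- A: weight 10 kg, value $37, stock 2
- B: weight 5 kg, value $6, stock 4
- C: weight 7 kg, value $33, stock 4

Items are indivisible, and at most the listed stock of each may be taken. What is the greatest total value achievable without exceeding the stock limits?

Top feasible selections:
- 2×A + 4×C: weight 48, value 206
- 1×A + 2×B + 4×C: weight 48, value 181
- 2×A + 1×B + 3×C: weight 46, value 179
- 1×A + 1×B + 4×C: weight 43, value 175
Best: $206.

$206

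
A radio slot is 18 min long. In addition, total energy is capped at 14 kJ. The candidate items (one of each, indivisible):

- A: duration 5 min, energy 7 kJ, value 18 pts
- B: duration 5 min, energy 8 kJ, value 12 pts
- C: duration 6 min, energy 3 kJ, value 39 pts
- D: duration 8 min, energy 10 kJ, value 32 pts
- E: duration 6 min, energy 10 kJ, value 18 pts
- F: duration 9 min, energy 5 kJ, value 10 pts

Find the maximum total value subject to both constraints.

Feasible sets respecting both limits:
- C+D: duration 14, energy 13, value 71
- A+C: duration 11, energy 10, value 57
- C+E: duration 12, energy 13, value 57
- B+C: duration 11, energy 11, value 51
Best: 71 pts.

71 pts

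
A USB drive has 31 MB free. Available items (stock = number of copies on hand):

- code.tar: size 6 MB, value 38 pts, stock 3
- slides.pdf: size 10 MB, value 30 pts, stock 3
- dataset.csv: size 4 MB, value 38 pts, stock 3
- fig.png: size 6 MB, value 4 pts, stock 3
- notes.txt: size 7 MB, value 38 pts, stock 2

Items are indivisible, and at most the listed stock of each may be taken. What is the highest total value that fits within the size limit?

Top feasible selections:
- 3×code.tar + 3×dataset.csv: size 30, value 228
- 2×code.tar + 3×dataset.csv + 1×notes.txt: size 31, value 228
- 2×code.tar + 3×dataset.csv + 1×fig.png: size 30, value 194
- 1×code.tar + 3×dataset.csv + 1×fig.png + 1×notes.txt: size 31, value 194
Best: 228 pts.

228 pts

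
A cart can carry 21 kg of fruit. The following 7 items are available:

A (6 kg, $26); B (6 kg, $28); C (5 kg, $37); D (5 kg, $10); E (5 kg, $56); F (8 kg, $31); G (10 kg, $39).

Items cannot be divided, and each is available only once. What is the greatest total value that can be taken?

$132

This is a 0/1 knapsack; check combinations near the capacity.
- C+E+G: weight 5+5+10=20, value 37+56+39=132
- B+C+D+E: weight 6+5+5+5=21, value 28+37+10+56=131
- A+C+D+E: weight 6+5+5+5=21, value 26+37+10+56=129
Best: $132.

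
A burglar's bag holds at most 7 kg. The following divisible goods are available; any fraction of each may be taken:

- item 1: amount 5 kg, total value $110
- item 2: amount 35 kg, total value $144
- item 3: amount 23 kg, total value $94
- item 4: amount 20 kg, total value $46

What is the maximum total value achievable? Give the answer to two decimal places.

118.23

Take in order of value per unit:
- item 1 (110/5 per unit): all 5 → value 110, running total 110.00
- item 2 (144/35 per unit): 2 of 35 → value 2×144/35 = 8.2286, running total 118.23
Total 118.23.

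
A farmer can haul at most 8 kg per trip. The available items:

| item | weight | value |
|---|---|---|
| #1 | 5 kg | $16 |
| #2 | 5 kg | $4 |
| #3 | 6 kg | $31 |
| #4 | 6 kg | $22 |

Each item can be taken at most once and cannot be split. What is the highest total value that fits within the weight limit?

$31

Check high-value combinations within 8 kg:
- #3: weight 6, value 31
- #4: weight 6, value 22
- #1: weight 5, value 16
- #2: weight 5, value 4
Best: $31.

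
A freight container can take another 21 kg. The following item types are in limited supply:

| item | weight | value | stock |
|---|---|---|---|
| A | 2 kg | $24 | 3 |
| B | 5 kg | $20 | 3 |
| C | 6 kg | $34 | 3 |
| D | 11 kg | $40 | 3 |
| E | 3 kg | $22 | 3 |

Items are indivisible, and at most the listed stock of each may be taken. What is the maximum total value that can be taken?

$172

Top feasible selections:
- 3×A + 1×C + 3×E: weight 21, value 172
- 3×A + 2×C + 1×E: weight 21, value 162
- 3×A + 1×B + 3×E: weight 20, value 158
- 3×A + 1×C + 2×E: weight 18, value 150
Best: $172.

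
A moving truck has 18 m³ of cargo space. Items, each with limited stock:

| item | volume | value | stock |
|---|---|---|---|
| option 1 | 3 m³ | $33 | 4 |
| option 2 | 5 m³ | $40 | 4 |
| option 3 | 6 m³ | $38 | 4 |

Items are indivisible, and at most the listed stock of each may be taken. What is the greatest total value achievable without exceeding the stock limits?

$172

Top feasible selections:
- 4×option 1 + 1×option 2: volume 17, value 172
- 4×option 1 + 1×option 3: volume 18, value 170
Best: $172.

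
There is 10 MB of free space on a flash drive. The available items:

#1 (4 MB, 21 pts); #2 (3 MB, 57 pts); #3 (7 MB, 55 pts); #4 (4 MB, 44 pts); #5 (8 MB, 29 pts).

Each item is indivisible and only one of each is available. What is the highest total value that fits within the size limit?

Check high-value combinations within 10 MB:
- #2+#3: size 3+7=10, value 57+55=112
- #2+#4: size 3+4=7, value 57+44=101
- #1+#2: size 4+3=7, value 21+57=78
- #1+#4: size 4+4=8, value 21+44=65
- #2: size 3, value 57
Best: 112 pts.

112 pts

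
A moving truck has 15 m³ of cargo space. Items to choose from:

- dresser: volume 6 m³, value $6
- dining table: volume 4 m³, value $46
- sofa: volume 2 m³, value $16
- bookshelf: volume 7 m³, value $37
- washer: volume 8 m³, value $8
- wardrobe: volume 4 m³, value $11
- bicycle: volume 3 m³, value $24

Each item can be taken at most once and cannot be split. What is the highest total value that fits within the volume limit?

$107

Check high-value combinations within 15 m³:
- dining table+bookshelf+bicycle: volume 4+7+3=14, value 46+37+24=107
- dining table+sofa+bookshelf: volume 4+2+7=13, value 46+16+37=99
- dining table+sofa+wardrobe+bicycle: volume 4+2+4+3=13, value 46+16+11+24=97
- dining table+bookshelf+wardrobe: volume 4+7+4=15, value 46+37+11=94
Best: $107.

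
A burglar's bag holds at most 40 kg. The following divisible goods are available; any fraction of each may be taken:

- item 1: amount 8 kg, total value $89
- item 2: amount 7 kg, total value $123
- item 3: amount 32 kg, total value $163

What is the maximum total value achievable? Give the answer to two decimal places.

339.34

Take in order of value per unit:
- item 2 (123/7 per unit): all 7 → value 123, running total 123.00
- item 1 (89/8 per unit): all 8 → value 89, running total 212.00
- item 3 (163/32 per unit): 25 of 32 → value 25×163/32 = 127.3438, running total 339.34
Total 339.34.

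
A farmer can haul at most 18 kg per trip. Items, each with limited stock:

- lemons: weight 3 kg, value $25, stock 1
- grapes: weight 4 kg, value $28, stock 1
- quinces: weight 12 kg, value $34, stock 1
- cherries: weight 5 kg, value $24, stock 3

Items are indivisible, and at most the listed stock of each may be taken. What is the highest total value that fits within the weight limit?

Top feasible selections:
- 1×lemons + 1×grapes + 2×cherries: weight 17, value 101
- 1×lemons + 3×cherries: weight 18, value 97
Best: $101.

$101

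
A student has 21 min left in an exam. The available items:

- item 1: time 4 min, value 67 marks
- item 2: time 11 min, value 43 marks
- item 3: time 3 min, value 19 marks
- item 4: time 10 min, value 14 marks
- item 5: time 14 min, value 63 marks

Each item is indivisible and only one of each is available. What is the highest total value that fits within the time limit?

Check high-value combinations within 21 min:
- item 1+item 3+item 5: time 4+3+14=21, value 67+19+63=149
- item 1+item 5: time 4+14=18, value 67+63=130
- item 1+item 2+item 3: time 4+11+3=18, value 67+43+19=129
- item 1+item 2: time 4+11=15, value 67+43=110
Best: 149 marks.

149 marks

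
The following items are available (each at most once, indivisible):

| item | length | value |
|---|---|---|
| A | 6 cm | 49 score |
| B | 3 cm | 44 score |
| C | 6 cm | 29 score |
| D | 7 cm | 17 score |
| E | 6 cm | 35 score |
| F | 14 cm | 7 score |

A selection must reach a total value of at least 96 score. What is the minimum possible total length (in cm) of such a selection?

15

Subsets with value ≥ 96, sorted by total length:
- A+B+E: length 15, value 128
- A+B+C: length 15, value 122
- B+C+E: length 15, value 108
- A+B+D: length 16, value 110
Minimum length: 15 cm.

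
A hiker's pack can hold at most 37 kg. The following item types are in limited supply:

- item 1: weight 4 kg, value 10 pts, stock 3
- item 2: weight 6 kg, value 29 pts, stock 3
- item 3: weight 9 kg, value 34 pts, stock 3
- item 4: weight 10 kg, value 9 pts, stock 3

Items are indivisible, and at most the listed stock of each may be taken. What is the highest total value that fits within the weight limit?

Top feasible selections:
- 3×item 2 + 2×item 3: weight 36, value 155
- 2×item 1 + 3×item 2 + 1×item 3: weight 35, value 141
- 1×item 1 + 1×item 2 + 3×item 3: weight 37, value 141
Best: 155 pts.

155 pts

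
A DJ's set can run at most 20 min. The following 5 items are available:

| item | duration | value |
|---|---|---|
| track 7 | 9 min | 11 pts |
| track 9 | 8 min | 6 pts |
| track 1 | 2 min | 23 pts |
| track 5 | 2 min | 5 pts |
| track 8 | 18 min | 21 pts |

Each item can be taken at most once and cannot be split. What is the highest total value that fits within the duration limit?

44 pts

Check high-value combinations within 20 min:
- track 1+track 8: duration 2+18=20, value 23+21=44
- track 7+track 9+track 1: duration 9+8+2=19, value 11+6+23=40
- track 7+track 1+track 5: duration 9+2+2=13, value 11+23+5=39
Best: 44 pts.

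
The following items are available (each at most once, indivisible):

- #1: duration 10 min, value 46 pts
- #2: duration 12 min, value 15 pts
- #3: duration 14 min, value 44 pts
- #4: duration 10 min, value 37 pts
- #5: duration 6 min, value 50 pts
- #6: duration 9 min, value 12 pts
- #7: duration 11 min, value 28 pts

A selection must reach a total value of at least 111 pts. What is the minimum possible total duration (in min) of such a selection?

26

Subsets with value ≥ 111, sorted by total duration:
- #1+#4+#5: duration 26, value 133
- #1+#5+#7: duration 27, value 124
- #4+#5+#7: duration 27, value 115
Minimum duration: 26 min.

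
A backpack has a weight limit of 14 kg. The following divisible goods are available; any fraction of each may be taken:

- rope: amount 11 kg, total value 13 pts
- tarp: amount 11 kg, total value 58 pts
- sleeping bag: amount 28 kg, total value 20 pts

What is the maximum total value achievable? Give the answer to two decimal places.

61.55

Take in order of value per unit:
- tarp (58/11 per unit): all 11 → value 58, running total 58.00
- rope (13/11 per unit): 3 of 11 → value 3×13/11 = 3.5455, running total 61.55
Total 61.55.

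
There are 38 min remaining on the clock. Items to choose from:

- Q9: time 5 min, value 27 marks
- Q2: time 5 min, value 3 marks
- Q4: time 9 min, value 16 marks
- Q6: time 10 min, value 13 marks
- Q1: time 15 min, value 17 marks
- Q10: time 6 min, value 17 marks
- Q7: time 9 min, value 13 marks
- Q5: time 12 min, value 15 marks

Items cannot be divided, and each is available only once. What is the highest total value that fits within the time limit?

78 marks

Check high-value combinations within 38 min:
- Q9+Q2+Q4+Q10+Q5: time 5+5+9+6+12=37, value 27+3+16+17+15=78
- Q9+Q4+Q1+Q10: time 5+9+15+6=35, value 27+16+17+17=77
- Q9+Q2+Q4+Q10+Q7: time 5+5+9+6+9=34, value 27+3+16+17+13=76
Best: 78 marks.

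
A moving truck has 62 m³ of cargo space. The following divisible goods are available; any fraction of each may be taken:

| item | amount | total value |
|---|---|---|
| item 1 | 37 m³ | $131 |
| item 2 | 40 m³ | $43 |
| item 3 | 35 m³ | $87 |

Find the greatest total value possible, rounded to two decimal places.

193.14

Take in order of value per unit:
- item 1 (131/37 per unit): all 37 → value 131, running total 131.00
- item 3 (87/35 per unit): 25 of 35 → value 25×87/35 = 62.1429, running total 193.14
Total 193.14.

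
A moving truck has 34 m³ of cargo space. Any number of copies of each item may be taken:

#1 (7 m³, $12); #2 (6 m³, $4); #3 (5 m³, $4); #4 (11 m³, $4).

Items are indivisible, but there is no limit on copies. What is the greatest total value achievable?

Best value-per-unit is #1 at 12/7; filling with it alone gives 4×12 = 48.
Optimal mix: 4×#1 + 1×#2 → volume 34, value 52.

$52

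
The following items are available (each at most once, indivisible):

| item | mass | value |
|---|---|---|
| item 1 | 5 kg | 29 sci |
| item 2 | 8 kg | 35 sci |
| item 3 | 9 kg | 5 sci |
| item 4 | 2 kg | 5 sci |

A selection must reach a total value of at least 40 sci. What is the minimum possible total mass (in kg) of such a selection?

Subsets with value ≥ 40, sorted by total mass:
- item 2+item 4: mass 10, value 40
- item 1+item 2: mass 13, value 64
- item 1+item 2+item 4: mass 15, value 69
Minimum mass: 10 kg.

10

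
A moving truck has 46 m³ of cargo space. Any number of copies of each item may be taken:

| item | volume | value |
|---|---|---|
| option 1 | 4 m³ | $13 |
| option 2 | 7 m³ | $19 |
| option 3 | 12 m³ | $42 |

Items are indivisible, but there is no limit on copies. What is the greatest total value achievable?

Best value-per-unit is option 3 at 42/12; filling with it alone gives 3×42 = 126.
Optimal mix: 2×option 1 + 3×option 3 → volume 44, value 152.

$152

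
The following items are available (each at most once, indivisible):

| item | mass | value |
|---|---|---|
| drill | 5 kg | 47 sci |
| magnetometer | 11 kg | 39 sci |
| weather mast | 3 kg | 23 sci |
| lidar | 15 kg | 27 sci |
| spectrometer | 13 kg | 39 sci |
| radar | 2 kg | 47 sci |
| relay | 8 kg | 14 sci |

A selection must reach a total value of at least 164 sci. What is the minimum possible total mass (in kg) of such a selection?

Subsets with value ≥ 164, sorted by total mass:
- drill+magnetometer+weather mast+radar+relay: mass 29, value 170
- drill+magnetometer+spectrometer+radar: mass 31, value 172
- drill+weather mast+spectrometer+radar+relay: mass 31, value 170
- drill+magnetometer+weather mast+spectrometer+radar: mass 34, value 195
Minimum mass: 29 kg.

29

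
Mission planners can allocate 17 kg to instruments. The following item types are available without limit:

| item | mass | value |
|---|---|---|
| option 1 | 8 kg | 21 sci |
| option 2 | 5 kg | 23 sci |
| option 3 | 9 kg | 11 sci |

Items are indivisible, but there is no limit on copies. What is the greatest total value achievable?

69 sci

Best value-per-unit is option 2 at 23/5, and filling with it alone uses mass 3×5=15. No mix of the others beats 3×23 = 69.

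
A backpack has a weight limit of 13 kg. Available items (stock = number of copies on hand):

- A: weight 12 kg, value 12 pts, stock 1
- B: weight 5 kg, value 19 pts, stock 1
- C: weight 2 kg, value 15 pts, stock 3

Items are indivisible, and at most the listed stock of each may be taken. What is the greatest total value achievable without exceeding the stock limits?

Top feasible selections:
- 1×B + 3×C: weight 11, value 64
- 1×B + 2×C: weight 9, value 49
- 3×C: weight 6, value 45
- 1×B + 1×C: weight 7, value 34
Best: 64 pts.

64 pts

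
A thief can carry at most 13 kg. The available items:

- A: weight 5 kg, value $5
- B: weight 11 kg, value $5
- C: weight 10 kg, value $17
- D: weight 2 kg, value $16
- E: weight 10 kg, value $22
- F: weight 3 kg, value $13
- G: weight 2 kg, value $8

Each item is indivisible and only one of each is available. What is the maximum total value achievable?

$42

Check high-value combinations within 13 kg:
- A+D+F+G: weight 5+2+3+2=12, value 5+16+13+8=42
- D+E: weight 2+10=12, value 16+22=38
- D+F+G: weight 2+3+2=7, value 16+13+8=37
Best: $42.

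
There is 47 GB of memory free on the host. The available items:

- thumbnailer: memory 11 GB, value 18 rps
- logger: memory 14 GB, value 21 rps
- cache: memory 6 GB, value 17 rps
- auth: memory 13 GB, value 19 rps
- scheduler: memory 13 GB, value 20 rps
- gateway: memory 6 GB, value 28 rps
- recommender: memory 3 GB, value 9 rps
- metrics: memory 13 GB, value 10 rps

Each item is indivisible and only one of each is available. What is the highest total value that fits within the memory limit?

This is a 0/1 knapsack; check combinations near the capacity.
- thumbnailer+logger+scheduler+gateway+recommender: memory 11+14+13+6+3=47, value 18+21+20+28+9=96
- logger+cache+scheduler+gateway+recommender: memory 14+6+13+6+3=42, value 21+17+20+28+9=95
- thumbnailer+logger+auth+gateway+recommender: memory 11+14+13+6+3=47, value 18+21+19+28+9=95
- logger+cache+auth+gateway+recommender: memory 14+6+13+6+3=42, value 21+17+19+28+9=94
Best: 96 rps.

96 rps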